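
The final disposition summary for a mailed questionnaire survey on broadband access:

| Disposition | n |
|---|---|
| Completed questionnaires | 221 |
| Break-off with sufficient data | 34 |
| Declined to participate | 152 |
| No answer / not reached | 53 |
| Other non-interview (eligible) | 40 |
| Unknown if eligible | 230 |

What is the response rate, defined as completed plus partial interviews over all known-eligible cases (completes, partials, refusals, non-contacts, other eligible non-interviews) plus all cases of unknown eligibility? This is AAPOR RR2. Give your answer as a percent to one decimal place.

34.9%

Num: 221 + 34 = 255
Denom: 221 + 34 + 152 + 53 + 40 + 230 = 730
RR2 = 255 / 730 = 0.3493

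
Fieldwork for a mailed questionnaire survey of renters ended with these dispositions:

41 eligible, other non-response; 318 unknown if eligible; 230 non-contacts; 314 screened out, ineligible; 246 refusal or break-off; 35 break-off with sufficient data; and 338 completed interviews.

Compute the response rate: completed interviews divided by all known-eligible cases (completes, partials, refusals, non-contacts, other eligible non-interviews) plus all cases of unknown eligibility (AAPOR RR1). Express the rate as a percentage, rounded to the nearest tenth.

28.0%

Numerator → 338
Base → 338 + 35 + 246 + 230 + 41 + 318 = 1208
RR1 = 338 / 1208 = 0.2798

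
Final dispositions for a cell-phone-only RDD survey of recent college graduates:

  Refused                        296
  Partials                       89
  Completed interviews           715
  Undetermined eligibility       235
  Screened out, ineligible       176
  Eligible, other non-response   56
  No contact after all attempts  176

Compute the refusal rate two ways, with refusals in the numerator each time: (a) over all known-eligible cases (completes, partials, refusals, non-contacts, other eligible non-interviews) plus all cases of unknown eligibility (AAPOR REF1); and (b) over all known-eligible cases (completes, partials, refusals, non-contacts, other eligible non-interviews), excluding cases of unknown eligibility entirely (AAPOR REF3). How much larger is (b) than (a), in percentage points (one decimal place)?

Top: 296
Denom: 715 + 89 + 296 + 176 + 56 + 235 = 1567
REF1 = 296 / 1567 = 0.1889
Denom: 715 + 89 + 296 + 176 + 56 = 1332
REF3 = 296 / 1332 = 0.2222
Difference = 22.22 − 18.89 = 3.33 percentage points

3.3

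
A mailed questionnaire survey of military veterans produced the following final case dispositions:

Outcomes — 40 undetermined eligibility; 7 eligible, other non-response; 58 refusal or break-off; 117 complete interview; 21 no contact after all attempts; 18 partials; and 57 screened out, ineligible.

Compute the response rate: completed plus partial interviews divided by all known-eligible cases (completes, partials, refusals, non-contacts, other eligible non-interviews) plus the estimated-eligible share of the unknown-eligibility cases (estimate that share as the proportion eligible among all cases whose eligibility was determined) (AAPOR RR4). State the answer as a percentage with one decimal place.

Num → 117 + 18 = 135
Determined eligible → 117 + 18 + 58 + 21 + 7 = 221
e = 221 / (221 + 57) = 221 / 278 = 0.7950
Estimated eligible among unknowns → 0.7950 × 40 = 31.80
Base → 221 + 31.80 = 252.80
RR4 = 135 / 252.80 = 0.5340

53.4%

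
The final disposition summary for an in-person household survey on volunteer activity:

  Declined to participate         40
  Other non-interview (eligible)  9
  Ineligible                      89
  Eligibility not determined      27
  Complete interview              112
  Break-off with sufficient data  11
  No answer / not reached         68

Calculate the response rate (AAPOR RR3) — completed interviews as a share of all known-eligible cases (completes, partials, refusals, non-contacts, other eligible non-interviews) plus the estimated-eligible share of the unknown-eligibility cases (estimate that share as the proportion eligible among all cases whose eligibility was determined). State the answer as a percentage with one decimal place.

Top → 112
Determined eligible → 112 + 11 + 40 + 68 + 9 = 240
e = 240 / (240 + 89) = 240 / 329 = 0.7295
Eligible share of unknowns → 0.7295 × 27 = 19.70
Denom → 240 + 19.70 = 259.70
RR3 = 112 / 259.70 = 0.4313

43.1%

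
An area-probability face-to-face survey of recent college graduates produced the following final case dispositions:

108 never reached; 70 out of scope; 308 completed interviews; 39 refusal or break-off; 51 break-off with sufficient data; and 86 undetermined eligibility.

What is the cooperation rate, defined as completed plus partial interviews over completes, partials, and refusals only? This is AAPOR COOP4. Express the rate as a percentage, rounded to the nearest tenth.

Num → 308 + 51 = 359
Base → 308 + 51 + 39 = 398
COOP4 = 359 / 398 = 0.9020

90.2%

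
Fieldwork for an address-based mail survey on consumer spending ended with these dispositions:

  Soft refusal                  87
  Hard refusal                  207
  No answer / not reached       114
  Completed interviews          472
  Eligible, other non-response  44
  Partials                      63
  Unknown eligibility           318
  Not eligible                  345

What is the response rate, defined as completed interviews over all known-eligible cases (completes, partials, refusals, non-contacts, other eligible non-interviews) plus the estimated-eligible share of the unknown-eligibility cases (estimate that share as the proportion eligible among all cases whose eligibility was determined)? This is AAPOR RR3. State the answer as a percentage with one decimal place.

Refused = 207 + 87 = 294
Num: 472
Determined eligible: 472 + 63 + 294 + 114 + 44 = 987
e = 987 / (987 + 345) = 987 / 1332 = 0.7410
e × U: 0.7410 × 318 = 235.64
Denominator: 987 + 235.64 = 1222.64
RR3 = 472 / 1222.64 = 0.3860

38.6%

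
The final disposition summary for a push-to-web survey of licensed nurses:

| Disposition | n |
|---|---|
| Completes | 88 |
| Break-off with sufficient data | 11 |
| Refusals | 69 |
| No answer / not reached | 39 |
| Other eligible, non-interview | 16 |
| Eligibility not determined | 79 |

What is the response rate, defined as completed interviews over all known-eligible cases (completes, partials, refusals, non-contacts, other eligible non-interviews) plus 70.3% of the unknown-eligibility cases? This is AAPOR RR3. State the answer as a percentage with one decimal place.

Top = 88
Known eligible = 88 + 11 + 69 + 39 + 16 = 223
Estimated eligible among unknowns = 0.7030 × 79 = 55.54
Denom = 223 + 55.54 = 278.54
RR3 = 88 / 278.54 = 0.3159

31.6%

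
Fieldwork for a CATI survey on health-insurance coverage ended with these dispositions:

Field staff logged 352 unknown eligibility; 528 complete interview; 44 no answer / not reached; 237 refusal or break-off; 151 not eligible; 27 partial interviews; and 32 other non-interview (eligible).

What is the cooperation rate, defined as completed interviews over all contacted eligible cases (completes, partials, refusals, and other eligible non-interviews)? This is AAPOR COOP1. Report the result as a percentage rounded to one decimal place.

Num: 528
Base: 528 + 27 + 237 + 32 = 824
COOP1 = 528 / 824 = 0.6408

64.1%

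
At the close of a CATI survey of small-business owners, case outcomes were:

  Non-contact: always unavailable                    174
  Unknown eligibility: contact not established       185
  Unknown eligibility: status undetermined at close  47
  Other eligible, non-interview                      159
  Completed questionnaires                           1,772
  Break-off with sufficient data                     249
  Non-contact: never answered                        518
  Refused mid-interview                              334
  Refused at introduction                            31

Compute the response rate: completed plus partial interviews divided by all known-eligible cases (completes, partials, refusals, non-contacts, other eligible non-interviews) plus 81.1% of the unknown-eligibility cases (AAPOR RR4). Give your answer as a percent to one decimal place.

59.0%

Refusals = 31 + 334 = 365
No contact after all attempts = 518 + 174 = 692
Unknown if eligible = 185 + 47 = 232
Num = 1772 + 249 = 2021
Determined eligible = 1772 + 249 + 365 + 692 + 159 = 3237
Estimated eligible among unknowns = 0.8110 × 232 = 188.15
Base = 3237 + 188.15 = 3425.15
RR4 = 2021 / 3425.15 = 0.5900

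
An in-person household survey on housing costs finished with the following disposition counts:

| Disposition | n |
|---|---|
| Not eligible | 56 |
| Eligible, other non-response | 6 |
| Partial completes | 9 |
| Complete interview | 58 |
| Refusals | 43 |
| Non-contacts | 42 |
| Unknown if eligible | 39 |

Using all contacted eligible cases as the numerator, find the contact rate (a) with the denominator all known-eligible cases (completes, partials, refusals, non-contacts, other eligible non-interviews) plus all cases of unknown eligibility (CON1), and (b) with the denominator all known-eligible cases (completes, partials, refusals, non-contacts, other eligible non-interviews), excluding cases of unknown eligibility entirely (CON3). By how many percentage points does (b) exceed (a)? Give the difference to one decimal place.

Num → 58 + 9 + 43 + 6 = 116
Denom → 58 + 9 + 43 + 42 + 6 + 39 = 197
CON1 = 116 / 197 = 0.5888
Denom → 58 + 9 + 43 + 42 + 6 = 158
CON3 = 116 / 158 = 0.7342
Difference = 73.42 − 58.88 = 14.54 percentage points

14.5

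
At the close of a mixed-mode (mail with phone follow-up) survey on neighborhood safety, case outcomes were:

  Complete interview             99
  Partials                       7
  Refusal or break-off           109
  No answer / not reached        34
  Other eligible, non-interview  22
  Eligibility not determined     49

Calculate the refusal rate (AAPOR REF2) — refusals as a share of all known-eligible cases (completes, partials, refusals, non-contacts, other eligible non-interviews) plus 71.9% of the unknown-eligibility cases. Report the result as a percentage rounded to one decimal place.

35.6%

Numerator = 109
Determined eligible = 99 + 7 + 109 + 34 + 22 = 271
e × U = 0.7190 × 49 = 35.23
Base = 271 + 35.23 = 306.23
REF2 = 109 / 306.23 = 0.3559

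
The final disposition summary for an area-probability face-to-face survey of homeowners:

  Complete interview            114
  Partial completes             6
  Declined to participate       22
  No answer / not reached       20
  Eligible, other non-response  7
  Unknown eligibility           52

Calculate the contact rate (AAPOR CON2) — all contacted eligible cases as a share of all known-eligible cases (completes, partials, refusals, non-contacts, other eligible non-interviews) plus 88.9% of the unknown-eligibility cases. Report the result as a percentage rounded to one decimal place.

69.2%

Num = 114 + 6 + 22 + 7 = 149
Determined eligible = 114 + 6 + 22 + 20 + 7 = 169
Estimated eligible among unknowns = 0.8890 × 52 = 46.23
Denominator = 169 + 46.23 = 215.23
CON2 = 149 / 215.23 = 0.6923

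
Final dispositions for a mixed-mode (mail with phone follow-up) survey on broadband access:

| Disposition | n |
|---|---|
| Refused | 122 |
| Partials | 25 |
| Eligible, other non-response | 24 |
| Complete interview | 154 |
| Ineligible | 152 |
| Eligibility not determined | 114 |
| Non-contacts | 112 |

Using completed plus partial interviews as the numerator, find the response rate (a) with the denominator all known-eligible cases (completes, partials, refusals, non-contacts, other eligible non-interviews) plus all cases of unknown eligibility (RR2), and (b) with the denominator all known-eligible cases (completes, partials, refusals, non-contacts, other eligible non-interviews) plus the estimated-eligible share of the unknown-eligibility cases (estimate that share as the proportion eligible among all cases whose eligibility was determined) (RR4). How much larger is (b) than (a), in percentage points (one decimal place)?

Numerator = 154 + 25 = 179
Base = 154 + 25 + 122 + 112 + 24 + 114 = 551
RR2 = 179 / 551 = 0.3249
Eligible (known) = 154 + 25 + 122 + 112 + 24 = 437
e = 437 / (437 + 152) = 437 / 589 = 0.7419
e × U = 0.7419 × 114 = 84.58
Base = 437 + 84.58 = 521.58
RR4 = 179 / 521.58 = 0.3432
Difference = 34.32 − 32.49 = 1.83 percentage points

1.8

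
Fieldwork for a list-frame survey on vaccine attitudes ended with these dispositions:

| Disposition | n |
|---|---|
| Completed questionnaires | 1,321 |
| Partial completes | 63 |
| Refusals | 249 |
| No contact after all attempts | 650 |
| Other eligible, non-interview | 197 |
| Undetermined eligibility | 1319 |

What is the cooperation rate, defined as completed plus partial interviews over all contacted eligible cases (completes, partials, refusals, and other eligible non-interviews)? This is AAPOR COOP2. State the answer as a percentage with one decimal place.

Top = 1321 + 63 = 1384
Denom = 1321 + 63 + 249 + 197 = 1830
COOP2 = 1384 / 1830 = 0.7563

75.6%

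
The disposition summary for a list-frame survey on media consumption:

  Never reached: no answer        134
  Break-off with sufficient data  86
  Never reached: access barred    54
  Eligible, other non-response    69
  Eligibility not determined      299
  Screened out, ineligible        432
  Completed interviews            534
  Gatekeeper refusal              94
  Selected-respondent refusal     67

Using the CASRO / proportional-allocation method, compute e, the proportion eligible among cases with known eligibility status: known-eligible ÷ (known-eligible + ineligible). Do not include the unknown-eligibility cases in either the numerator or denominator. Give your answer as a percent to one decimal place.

70.6%

Refused = 94 + 67 = 161
Non-contacts = 134 + 54 = 188
Determined eligible = 534 + 86 + 161 + 188 + 69 = 1038
e = 1038 / (1038 + 432) = 1038 / 1470 = 0.7061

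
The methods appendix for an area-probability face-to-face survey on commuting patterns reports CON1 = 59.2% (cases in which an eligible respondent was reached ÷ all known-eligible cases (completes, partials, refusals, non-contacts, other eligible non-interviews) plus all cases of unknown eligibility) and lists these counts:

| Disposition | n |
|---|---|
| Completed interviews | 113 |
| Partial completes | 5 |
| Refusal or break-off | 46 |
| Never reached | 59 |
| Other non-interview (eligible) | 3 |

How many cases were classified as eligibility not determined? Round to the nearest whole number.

Num = 113 + 5 + 46 + 3 = 167
CON1 = 167 / D = 0.592
D = 167 / 0.592 = 282.1
Remaining denominator categories sum to 226
eligibility not determined = 282.1 − 226 ≈ 56

56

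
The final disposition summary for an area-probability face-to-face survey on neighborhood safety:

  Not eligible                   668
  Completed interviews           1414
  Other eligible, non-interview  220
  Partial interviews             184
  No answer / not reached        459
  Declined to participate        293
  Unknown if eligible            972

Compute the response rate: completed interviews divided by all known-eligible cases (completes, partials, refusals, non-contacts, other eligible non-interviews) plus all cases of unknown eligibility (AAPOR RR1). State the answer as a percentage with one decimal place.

Top → 1414
Denominator → 1414 + 184 + 293 + 459 + 220 + 972 = 3542
RR1 = 1414 / 3542 = 0.3992

39.9%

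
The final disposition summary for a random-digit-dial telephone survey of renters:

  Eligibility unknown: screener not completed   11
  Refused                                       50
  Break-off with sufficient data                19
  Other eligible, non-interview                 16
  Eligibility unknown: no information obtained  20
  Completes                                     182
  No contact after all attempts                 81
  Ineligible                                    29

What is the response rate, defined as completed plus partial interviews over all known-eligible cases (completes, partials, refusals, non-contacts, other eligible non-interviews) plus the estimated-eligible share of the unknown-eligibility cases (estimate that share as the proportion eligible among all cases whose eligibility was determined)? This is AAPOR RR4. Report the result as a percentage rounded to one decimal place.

53.4%

Unknown if eligible = 11 + 20 = 31
Top = 182 + 19 = 201
Determined eligible = 182 + 19 + 50 + 81 + 16 = 348
e = 348 / (348 + 29) = 348 / 377 = 0.9231
Eligible share of unknowns = 0.9231 × 31 = 28.62
Base = 348 + 28.62 = 376.62
RR4 = 201 / 376.62 = 0.5337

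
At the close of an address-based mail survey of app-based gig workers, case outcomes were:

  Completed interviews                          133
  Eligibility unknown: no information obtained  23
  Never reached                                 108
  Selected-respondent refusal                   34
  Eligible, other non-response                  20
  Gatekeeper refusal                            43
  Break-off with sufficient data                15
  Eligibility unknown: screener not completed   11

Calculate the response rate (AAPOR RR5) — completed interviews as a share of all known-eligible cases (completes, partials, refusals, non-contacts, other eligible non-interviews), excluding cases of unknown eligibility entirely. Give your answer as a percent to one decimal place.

Refusal or break-off = 43 + 34 = 77
Undetermined eligibility = 11 + 23 = 34
Num: 133
Base: 133 + 15 + 77 + 108 + 20 = 353
RR5 = 133 / 353 = 0.3768

37.7%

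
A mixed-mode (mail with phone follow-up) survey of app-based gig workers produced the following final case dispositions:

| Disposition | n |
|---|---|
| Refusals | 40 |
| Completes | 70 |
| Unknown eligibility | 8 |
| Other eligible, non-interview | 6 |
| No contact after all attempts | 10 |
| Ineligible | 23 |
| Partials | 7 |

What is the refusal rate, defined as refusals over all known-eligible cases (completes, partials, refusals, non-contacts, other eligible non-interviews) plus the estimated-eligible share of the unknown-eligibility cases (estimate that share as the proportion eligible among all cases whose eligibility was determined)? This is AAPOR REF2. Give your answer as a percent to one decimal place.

28.6%

Top = 40
Determined eligible = 70 + 7 + 40 + 10 + 6 = 133
e = 133 / (133 + 23) = 133 / 156 = 0.8526
e × U = 0.8526 × 8 = 6.82
Denom = 133 + 6.82 = 139.82
REF2 = 40 / 139.82 = 0.2861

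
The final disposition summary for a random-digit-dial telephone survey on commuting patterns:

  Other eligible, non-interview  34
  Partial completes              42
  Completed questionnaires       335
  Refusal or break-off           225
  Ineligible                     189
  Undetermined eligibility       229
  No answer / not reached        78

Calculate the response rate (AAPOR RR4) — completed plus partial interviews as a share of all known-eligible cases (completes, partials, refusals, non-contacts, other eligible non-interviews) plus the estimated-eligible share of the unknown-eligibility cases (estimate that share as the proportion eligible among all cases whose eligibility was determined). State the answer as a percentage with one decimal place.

42.1%

Top = 335 + 42 = 377
Known eligible = 335 + 42 + 225 + 78 + 34 = 714
e = 714 / (714 + 189) = 714 / 903 = 0.7907
Estimated eligible among unknowns = 0.7907 × 229 = 181.07
Base = 714 + 181.07 = 895.07
RR4 = 377 / 895.07 = 0.4212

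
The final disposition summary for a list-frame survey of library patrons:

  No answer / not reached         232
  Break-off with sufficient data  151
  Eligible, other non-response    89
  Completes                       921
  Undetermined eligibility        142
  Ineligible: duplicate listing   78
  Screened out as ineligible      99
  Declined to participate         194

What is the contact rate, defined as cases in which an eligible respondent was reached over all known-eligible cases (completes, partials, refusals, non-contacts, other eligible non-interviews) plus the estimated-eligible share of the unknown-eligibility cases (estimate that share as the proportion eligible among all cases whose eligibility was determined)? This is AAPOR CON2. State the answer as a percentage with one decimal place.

Screened out, ineligible = 99 + 78 = 177
Top = 921 + 151 + 194 + 89 = 1355
Known eligible = 921 + 151 + 194 + 232 + 89 = 1587
e = 1587 / (1587 + 177) = 1587 / 1764 = 0.8997
Eligible share of unknowns = 0.8997 × 142 = 127.76
Denominator = 1587 + 127.76 = 1714.76
CON2 = 1355 / 1714.76 = 0.7902

79.0%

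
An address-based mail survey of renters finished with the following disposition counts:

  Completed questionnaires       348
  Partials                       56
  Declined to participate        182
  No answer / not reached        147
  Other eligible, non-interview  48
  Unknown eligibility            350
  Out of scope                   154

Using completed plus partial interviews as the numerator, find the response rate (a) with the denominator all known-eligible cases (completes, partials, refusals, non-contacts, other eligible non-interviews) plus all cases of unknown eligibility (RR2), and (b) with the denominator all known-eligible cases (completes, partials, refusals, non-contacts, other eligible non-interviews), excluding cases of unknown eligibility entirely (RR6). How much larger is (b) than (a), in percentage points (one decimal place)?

16.0

Num: 348 + 56 = 404
Denom: 348 + 56 + 182 + 147 + 48 + 350 = 1131
RR2 = 404 / 1131 = 0.3572
Denom: 348 + 56 + 182 + 147 + 48 = 781
RR6 = 404 / 781 = 0.5173
Difference = 51.73 − 35.72 = 16.01 percentage points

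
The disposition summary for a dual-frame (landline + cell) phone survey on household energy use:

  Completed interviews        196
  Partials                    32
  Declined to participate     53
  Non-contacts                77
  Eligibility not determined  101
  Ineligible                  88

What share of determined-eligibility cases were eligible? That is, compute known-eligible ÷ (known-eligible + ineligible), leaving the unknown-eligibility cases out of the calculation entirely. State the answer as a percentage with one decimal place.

Known eligible = 196 + 32 + 53 + 77 = 358
e = 358 / (358 + 88) = 358 / 446 = 0.8027

80.3%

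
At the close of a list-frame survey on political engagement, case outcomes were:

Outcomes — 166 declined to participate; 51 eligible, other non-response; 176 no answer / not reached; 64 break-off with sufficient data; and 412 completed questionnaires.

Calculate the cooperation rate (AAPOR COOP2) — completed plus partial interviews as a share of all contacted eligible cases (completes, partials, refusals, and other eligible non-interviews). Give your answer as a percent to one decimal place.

68.7%

Numerator = 412 + 64 = 476
Denom = 412 + 64 + 166 + 51 = 693
COOP2 = 476 / 693 = 0.6869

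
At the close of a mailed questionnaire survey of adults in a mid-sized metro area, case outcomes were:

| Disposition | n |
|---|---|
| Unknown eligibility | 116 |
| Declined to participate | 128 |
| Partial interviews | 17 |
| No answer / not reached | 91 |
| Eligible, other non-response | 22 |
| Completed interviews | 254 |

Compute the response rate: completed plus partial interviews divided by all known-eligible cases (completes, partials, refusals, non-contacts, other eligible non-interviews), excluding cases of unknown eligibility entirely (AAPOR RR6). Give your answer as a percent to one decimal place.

Top = 254 + 17 = 271
Denom = 254 + 17 + 128 + 91 + 22 = 512
RR6 = 271 / 512 = 0.5293

52.9%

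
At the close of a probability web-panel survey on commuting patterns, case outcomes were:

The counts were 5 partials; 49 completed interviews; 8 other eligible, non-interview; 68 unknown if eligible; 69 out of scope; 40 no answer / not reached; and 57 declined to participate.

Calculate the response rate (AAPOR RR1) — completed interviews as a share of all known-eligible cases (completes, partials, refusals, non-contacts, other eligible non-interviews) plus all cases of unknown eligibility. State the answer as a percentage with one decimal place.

21.6%

Top = 49
Denominator = 49 + 5 + 57 + 40 + 8 + 68 = 227
RR1 = 49 / 227 = 0.2159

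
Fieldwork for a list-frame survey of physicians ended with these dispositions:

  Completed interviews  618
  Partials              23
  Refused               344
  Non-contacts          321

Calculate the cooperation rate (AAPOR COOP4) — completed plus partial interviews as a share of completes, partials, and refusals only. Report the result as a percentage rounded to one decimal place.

Numerator = 618 + 23 = 641
Base = 618 + 23 + 344 = 985
COOP4 = 641 / 985 = 0.6508

65.1%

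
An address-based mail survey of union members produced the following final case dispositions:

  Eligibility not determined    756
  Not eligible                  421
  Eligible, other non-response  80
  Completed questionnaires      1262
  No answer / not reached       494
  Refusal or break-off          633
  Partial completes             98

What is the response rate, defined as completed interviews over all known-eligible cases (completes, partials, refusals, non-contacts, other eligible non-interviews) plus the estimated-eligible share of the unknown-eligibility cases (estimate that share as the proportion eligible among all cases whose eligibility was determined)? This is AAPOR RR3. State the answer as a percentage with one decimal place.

39.2%

Numerator → 1262
Known eligible → 1262 + 98 + 633 + 494 + 80 = 2567
e = 2567 / (2567 + 421) = 2567 / 2988 = 0.8591
Eligible share of unknowns → 0.8591 × 756 = 649.48
Denominator → 2567 + 649.48 = 3216.48
RR3 = 1262 / 3216.48 = 0.3924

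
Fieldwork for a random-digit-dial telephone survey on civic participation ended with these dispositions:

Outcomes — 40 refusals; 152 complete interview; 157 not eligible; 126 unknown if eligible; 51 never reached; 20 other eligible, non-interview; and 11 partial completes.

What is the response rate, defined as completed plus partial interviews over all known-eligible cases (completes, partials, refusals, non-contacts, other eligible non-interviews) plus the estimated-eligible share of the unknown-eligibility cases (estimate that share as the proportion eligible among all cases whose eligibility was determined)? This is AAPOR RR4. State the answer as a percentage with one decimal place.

46.0%

Numerator: 152 + 11 = 163
Determined eligible: 152 + 11 + 40 + 51 + 20 = 274
e = 274 / (274 + 157) = 274 / 431 = 0.6357
Estimated eligible among unknowns: 0.6357 × 126 = 80.10
Base: 274 + 80.10 = 354.10
RR4 = 163 / 354.10 = 0.4603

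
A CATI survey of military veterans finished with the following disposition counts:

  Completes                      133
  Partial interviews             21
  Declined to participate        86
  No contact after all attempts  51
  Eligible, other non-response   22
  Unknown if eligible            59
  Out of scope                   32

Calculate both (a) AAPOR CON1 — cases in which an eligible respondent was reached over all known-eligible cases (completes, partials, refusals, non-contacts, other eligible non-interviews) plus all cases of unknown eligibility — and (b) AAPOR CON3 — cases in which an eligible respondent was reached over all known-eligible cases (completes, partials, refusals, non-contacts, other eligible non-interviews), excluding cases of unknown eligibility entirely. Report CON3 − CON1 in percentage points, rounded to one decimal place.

13.3

Top: 133 + 21 + 86 + 22 = 262
Denominator: 133 + 21 + 86 + 51 + 22 + 59 = 372
CON1 = 262 / 372 = 0.7043
Denominator: 133 + 21 + 86 + 51 + 22 = 313
CON3 = 262 / 313 = 0.8371
Difference = 83.71 − 70.43 = 13.28 percentage points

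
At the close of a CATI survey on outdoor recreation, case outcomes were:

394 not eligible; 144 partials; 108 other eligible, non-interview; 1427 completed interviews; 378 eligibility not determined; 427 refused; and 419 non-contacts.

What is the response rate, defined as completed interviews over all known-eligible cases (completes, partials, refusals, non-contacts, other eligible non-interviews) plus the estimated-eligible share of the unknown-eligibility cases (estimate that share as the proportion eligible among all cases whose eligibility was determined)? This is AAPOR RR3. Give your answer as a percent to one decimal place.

Top: 1427
Known eligible: 1427 + 144 + 427 + 419 + 108 = 2525
e = 2525 / (2525 + 394) = 2525 / 2919 = 0.8650
Estimated eligible among unknowns: 0.8650 × 378 = 326.97
Base: 2525 + 326.97 = 2851.97
RR3 = 1427 / 2851.97 = 0.5004

50.0%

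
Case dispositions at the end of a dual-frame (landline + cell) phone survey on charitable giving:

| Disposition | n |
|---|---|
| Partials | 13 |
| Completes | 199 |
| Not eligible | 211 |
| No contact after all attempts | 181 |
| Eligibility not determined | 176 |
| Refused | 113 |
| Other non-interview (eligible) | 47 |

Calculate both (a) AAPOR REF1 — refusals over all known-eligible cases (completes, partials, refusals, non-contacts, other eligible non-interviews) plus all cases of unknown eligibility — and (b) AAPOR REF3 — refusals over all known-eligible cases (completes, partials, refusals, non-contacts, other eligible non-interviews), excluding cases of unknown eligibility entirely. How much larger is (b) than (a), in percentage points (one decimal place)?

Top = 113
Base = 199 + 13 + 113 + 181 + 47 + 176 = 729
REF1 = 113 / 729 = 0.1550
Base = 199 + 13 + 113 + 181 + 47 = 553
REF3 = 113 / 553 = 0.2043
Difference = 20.43 − 15.50 = 4.93 percentage points

4.9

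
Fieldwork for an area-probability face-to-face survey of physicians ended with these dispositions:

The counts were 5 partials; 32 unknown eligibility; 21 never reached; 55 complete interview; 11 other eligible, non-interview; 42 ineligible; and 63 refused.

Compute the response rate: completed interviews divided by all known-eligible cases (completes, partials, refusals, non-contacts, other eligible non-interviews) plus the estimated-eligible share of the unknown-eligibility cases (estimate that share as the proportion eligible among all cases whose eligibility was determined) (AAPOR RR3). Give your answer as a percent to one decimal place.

Top = 55
Determined eligible = 55 + 5 + 63 + 21 + 11 = 155
e = 155 / (155 + 42) = 155 / 197 = 0.7868
Estimated eligible among unknowns = 0.7868 × 32 = 25.18
Base = 155 + 25.18 = 180.18
RR3 = 55 / 180.18 = 0.3053

30.5%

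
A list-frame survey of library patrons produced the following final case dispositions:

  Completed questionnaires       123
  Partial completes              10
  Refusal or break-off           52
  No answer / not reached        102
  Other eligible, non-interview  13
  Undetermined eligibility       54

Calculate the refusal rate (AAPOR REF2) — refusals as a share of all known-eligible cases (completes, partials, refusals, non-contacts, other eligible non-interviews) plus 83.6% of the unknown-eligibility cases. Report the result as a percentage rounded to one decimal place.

15.1%

Top → 52
Determined eligible → 123 + 10 + 52 + 102 + 13 = 300
e × U → 0.8360 × 54 = 45.14
Base → 300 + 45.14 = 345.14
REF2 = 52 / 345.14 = 0.1507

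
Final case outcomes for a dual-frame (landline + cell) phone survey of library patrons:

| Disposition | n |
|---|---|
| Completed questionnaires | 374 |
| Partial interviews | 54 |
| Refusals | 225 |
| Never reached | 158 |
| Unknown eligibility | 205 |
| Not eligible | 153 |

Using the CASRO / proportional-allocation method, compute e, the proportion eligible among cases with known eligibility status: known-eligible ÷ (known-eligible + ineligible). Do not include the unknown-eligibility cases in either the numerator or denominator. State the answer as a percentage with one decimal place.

84.1%

Known eligible = 374 + 54 + 225 + 158 = 811
e = 811 / (811 + 153) = 811 / 964 = 0.8413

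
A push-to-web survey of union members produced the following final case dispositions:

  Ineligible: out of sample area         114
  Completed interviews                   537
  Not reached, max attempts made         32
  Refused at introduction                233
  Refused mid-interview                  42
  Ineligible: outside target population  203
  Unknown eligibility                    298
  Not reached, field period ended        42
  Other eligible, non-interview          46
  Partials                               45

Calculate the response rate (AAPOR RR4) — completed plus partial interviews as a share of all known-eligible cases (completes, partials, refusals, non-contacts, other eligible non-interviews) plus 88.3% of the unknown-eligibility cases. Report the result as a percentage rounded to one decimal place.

46.9%

Declined to participate = 233 + 42 = 275
Non-contacts = 42 + 32 = 74
Not eligible = 203 + 114 = 317
Top = 537 + 45 = 582
Known eligible = 537 + 45 + 275 + 74 + 46 = 977
Estimated eligible among unknowns = 0.8830 × 298 = 263.13
Denominator = 977 + 263.13 = 1240.13
RR4 = 582 / 1240.13 = 0.4693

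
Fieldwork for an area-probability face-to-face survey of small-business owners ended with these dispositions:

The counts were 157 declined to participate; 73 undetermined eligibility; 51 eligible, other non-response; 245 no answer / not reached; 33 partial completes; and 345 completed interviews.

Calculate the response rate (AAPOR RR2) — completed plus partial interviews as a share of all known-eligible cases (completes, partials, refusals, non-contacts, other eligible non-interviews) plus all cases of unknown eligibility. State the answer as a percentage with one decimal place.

Num → 345 + 33 = 378
Denominator → 345 + 33 + 157 + 245 + 51 + 73 = 904
RR2 = 378 / 904 = 0.4181

41.8%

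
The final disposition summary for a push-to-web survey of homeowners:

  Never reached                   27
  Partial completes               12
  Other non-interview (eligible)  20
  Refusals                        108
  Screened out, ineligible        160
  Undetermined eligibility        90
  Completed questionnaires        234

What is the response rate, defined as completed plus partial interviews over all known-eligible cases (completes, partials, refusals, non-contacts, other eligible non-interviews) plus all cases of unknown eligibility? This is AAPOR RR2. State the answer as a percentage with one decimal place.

Numerator → 234 + 12 = 246
Denominator → 234 + 12 + 108 + 27 + 20 + 90 = 491
RR2 = 246 / 491 = 0.5010

50.1%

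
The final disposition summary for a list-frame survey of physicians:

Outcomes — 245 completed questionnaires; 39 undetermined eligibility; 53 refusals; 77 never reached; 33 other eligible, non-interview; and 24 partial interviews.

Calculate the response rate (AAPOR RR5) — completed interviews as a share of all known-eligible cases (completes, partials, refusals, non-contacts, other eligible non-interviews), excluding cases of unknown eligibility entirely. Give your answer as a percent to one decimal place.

56.7%

Num → 245
Denominator → 245 + 24 + 53 + 77 + 33 = 432
RR5 = 245 / 432 = 0.5671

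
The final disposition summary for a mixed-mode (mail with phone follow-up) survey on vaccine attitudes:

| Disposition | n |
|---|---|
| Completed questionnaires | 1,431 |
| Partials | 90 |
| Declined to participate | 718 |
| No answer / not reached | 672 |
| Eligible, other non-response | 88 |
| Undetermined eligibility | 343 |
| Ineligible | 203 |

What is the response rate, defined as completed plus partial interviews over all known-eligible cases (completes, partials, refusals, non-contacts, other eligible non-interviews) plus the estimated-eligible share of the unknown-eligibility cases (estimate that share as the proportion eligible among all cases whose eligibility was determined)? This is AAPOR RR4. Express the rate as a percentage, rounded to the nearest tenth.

Top → 1431 + 90 = 1521
Determined eligible → 1431 + 90 + 718 + 672 + 88 = 2999
e = 2999 / (2999 + 203) = 2999 / 3202 = 0.9366
Eligible share of unknowns → 0.9366 × 343 = 321.25
Base → 2999 + 321.25 = 3320.25
RR4 = 1521 / 3320.25 = 0.4581

45.8%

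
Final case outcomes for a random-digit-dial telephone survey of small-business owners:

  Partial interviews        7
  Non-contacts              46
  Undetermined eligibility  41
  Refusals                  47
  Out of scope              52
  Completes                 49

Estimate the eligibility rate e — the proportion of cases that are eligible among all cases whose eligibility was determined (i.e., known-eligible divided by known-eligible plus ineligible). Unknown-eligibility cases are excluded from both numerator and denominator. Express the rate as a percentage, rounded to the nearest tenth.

74.1%

Known eligible → 49 + 7 + 47 + 46 = 149
e = 149 / (149 + 52) = 149 / 201 = 0.7413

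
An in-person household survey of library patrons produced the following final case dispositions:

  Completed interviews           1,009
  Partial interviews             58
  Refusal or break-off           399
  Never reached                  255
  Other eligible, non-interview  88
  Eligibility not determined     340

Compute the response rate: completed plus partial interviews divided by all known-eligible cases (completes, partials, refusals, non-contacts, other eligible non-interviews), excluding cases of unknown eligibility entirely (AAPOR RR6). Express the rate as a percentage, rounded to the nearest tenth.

59.0%

Numerator: 1009 + 58 = 1067
Denominator: 1009 + 58 + 399 + 255 + 88 = 1809
RR6 = 1067 / 1809 = 0.5898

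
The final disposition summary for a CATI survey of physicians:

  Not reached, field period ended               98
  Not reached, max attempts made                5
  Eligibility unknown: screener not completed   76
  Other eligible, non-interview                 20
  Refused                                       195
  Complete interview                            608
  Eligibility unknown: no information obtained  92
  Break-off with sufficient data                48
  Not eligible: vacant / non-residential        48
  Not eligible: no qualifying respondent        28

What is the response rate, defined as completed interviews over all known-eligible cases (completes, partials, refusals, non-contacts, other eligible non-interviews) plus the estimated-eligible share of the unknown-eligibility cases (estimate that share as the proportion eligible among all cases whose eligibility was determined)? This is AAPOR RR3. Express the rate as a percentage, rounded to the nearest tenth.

53.8%

No contact after all attempts = 98 + 5 = 103
Unknown eligibility = 76 + 92 = 168
Screened out, ineligible = 28 + 48 = 76
Top = 608
Eligible (known) = 608 + 48 + 195 + 103 + 20 = 974
e = 974 / (974 + 76) = 974 / 1050 = 0.9276
Eligible share of unknowns = 0.9276 × 168 = 155.84
Denominator = 974 + 155.84 = 1129.84
RR3 = 608 / 1129.84 = 0.5381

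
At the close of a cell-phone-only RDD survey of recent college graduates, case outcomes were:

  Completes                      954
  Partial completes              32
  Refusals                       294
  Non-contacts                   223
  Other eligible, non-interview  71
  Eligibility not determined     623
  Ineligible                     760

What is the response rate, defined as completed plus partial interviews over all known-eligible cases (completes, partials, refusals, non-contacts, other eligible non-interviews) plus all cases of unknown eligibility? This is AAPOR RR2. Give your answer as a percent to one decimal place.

44.9%

Num = 954 + 32 = 986
Base = 954 + 32 + 294 + 223 + 71 + 623 = 2197
RR2 = 986 / 2197 = 0.4488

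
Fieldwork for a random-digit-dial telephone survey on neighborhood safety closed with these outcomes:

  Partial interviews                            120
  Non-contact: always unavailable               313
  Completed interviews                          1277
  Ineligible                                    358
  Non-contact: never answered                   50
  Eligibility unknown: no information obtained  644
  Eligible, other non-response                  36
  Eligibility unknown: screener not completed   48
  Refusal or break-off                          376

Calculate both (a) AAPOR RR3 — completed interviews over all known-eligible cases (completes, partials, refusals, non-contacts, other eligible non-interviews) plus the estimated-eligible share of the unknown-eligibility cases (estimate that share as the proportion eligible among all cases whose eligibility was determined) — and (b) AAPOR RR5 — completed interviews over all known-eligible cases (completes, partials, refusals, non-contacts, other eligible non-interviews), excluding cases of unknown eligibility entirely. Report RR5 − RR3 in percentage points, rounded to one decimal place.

12.6

Never reached = 50 + 313 = 363
Eligibility not determined = 48 + 644 = 692
Top: 1277
Eligible (known): 1277 + 120 + 376 + 363 + 36 = 2172
e = 2172 / (2172 + 358) = 2172 / 2530 = 0.8585
Eligible share of unknowns: 0.8585 × 692 = 594.08
Base: 2172 + 594.08 = 2766.08
RR3 = 1277 / 2766.08 = 0.4617
Base: 1277 + 120 + 376 + 363 + 36 = 2172
RR5 = 1277 / 2172 = 0.5879
Difference = 58.79 − 46.17 = 12.62 percentage points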